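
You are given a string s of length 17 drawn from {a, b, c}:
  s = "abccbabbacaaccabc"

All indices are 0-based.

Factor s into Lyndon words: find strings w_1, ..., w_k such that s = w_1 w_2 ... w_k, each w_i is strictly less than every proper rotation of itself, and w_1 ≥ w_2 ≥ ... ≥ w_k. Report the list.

["abccb", "abbac", "aaccabc"]

emit factor 1: 'abccb' (i=0, period=5)
emit factor 2: 'abbac' (i=5, period=5)
emit factor 3: 'aaccabc' (i=10, period=7)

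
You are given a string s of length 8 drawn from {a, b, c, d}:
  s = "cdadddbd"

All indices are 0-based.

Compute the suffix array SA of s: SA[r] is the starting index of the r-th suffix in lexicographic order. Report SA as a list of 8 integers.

rank→(start, suffix):
  0 → (2, 'adddbd')
  1 → (6, 'bd')
  2 → (0, 'cdadddbd')
  3 → (7, 'd')
  4 → (1, 'dadddbd')
  5 → (5, 'dbd')
  6 → (4, 'ddbd')
  7 → (3, 'dddbd')

[2, 6, 0, 7, 1, 5, 4, 3]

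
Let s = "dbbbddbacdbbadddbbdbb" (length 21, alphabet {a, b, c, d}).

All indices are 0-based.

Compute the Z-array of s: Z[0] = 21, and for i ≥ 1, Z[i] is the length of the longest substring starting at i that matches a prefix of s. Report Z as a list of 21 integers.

Z[0]=21
i=1: i≥r, start 0; Z[1]=0
i=2: i≥r, start 0; Z[2]=0
i=3: i≥r, start 0; Z[3]=0
i=4: i≥r, start 0; Z[4]=1 grow→box=[4,5)
i=5: i≥r, start 0; Z[5]=2 grow→box=[5,7)
i=6: min(r-i=1, Z[1]=0)=0; Z[6]=0
i=7: i≥r, start 0; Z[7]=0
i=8: i≥r, start 0; Z[8]=0
i=9: i≥r, start 0; Z[9]=3 grow→box=[9,12)
i=10: min(r-i=2, Z[1]=0)=0; Z[10]=0
i=11: min(r-i=1, Z[2]=0)=0; Z[11]=0
i=12: i≥r, start 0; Z[12]=0
i=13: i≥r, start 0; Z[13]=1 grow→box=[13,14)
i=14: i≥r, start 0; Z[14]=1 grow→box=[14,15)
i=15: i≥r, start 0; Z[15]=3 grow→box=[15,18)
i=16: min(r-i=2, Z[1]=0)=0; Z[16]=0
i=17: min(r-i=1, Z[2]=0)=0; Z[17]=0
i=18: i≥r, start 0; Z[18]=3 grow→box=[18,21)
i=19: min(r-i=2, Z[1]=0)=0; Z[19]=0
i=20: min(r-i=1, Z[2]=0)=0; Z[20]=0

[21, 0, 0, 0, 1, 2, 0, 0, 0, 3, 0, 0, 0, 1, 1, 3, 0, 0, 3, 0, 0]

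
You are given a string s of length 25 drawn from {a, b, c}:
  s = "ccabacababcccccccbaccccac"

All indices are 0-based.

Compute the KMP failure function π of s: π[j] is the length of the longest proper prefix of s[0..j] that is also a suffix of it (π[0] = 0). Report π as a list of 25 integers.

π[0] = 0
j=1 s[j]='c': π[1]=1 (border 'c')
j=2 s[j]='a': k: 1→0; π[2]=0 (border '')
j=3 s[j]='b': π[3]=0 (border '')
j=4 s[j]='a': π[4]=0 (border '')
j=5 s[j]='c': π[5]=1 (border 'c')
j=6 s[j]='a': k: 1→0; π[6]=0 (border '')
j=7 s[j]='b': π[7]=0 (border '')
j=8 s[j]='a': π[8]=0 (border '')
j=9 s[j]='b': π[9]=0 (border '')
j=10 s[j]='c': π[10]=1 (border 'c')
j=11 s[j]='c': π[11]=2 (border 'cc')
j=12 s[j]='c': k: 2→1; π[12]=2 (border 'cc')
j=13 s[j]='c': k: 2→1; π[13]=2 (border 'cc')
j=14 s[j]='c': k: 2→1; π[14]=2 (border 'cc')
j=15 s[j]='c': k: 2→1; π[15]=2 (border 'cc')
j=16 s[j]='c': k: 2→1; π[16]=2 (border 'cc')
j=17 s[j]='b': k: 2→1→0; π[17]=0 (border '')
j=18 s[j]='a': π[18]=0 (border '')
j=19 s[j]='c': π[19]=1 (border 'c')
j=20 s[j]='c': π[20]=2 (border 'cc')
j=21 s[j]='c': k: 2→1; π[21]=2 (border 'cc')
j=22 s[j]='c': k: 2→1; π[22]=2 (border 'cc')
j=23 s[j]='a': π[23]=3 (border 'cca')
j=24 s[j]='c': k: 3→0; π[24]=1 (border 'c')

[0, 1, 0, 0, 0, 1, 0, 0, 0, 0, 1, 2, 2, 2, 2, 2, 2, 0, 0, 1, 2, 2, 2, 3, 1]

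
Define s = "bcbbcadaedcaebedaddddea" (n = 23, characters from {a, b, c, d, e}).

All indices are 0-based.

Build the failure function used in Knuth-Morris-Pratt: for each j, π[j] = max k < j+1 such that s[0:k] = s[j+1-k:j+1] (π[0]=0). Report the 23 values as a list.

π[0] = 0
j=1 s[j]='c': π[1]=0 (border '')
j=2 s[j]='b': π[2]=1 (border 'b')
j=3 s[j]='b': k: 1→0; π[3]=1 (border 'b')
j=4 s[j]='c': π[4]=2 (border 'bc')
j=5 s[j]='a': k: 2→0; π[5]=0 (border '')
j=6 s[j]='d': π[6]=0 (border '')
j=7 s[j]='a': π[7]=0 (border '')
j=8 s[j]='e': π[8]=0 (border '')
j=9 s[j]='d': π[9]=0 (border '')
j=10 s[j]='c': π[10]=0 (border '')
j=11 s[j]='a': π[11]=0 (border '')
j=12 s[j]='e': π[12]=0 (border '')
j=13 s[j]='b': π[13]=1 (border 'b')
j=14 s[j]='e': k: 1→0; π[14]=0 (border '')
j=15 s[j]='d': π[15]=0 (border '')
j=16 s[j]='a': π[16]=0 (border '')
j=17 s[j]='d': π[17]=0 (border '')
j=18 s[j]='d': π[18]=0 (border '')
j=19 s[j]='d': π[19]=0 (border '')
j=20 s[j]='d': π[20]=0 (border '')
j=21 s[j]='e': π[21]=0 (border '')
j=22 s[j]='a': π[22]=0 (border '')

[0, 0, 1, 1, 2, 0, 0, 0, 0, 0, 0, 0, 0, 1, 0, 0, 0, 0, 0, 0, 0, 0, 0]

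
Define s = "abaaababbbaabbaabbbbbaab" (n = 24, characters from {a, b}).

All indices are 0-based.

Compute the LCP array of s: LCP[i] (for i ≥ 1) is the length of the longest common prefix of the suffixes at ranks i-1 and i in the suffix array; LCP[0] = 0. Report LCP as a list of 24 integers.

rank | idx | suffix
   0 |   2 | aaababbbaabbaabbbbbaab
   1 |  21 | aab
   2 |   3 | aababbbaabbaabbbbbaab
   3 |  10 | aabbaabbbbbaab
   4 |  14 | aabbbbbaab
   5 |  22 | ab
   6 |   0 | abaaababbbaabbaabbbbbaab
   7 |   4 | ababbbaabbaabbbbbaab
   8 |  11 | abbaabbbbbaab
   9 |   6 | abbbaabbaabbbbbaab
  10 |  15 | abbbbbaab
  11 |  23 | b
  12 |   1 | baaababbbaabbaabbbbbaab
  13 |  20 | baab
  14 |   9 | baabbaabbbbbaab
  15 |  13 | baabbbbbaab
  16 |   5 | babbbaabbaabbbbbaab
  17 |  19 | bbaab
  18 |   8 | bbaabbaabbbbbaab
  19 |  12 | bbaabbbbbaab
  20 |  18 | bbbaab
  21 |   7 | bbbaabbaabbbbbaab
  22 |  17 | bbbbaab
  23 |  16 | bbbbbaab

SA = [2, 21, 3, 10, 14, 22, 0, 4, 11, 6, 15, 23, 1, 20, 9, 13, 5, 19, 8, 12, 18, 7, 17, 16]
rank  pair      lcp
   1  s[2:],s[21:]  2  'aa'
   2  s[21:],s[3:]  3  'aab'
   3  s[3:],s[10:]  3  'aab'
   4  s[10:],s[14:]  4  'aabb'
   5  s[14:],s[22:]  1  'a'
   6  s[22:],s[0:]  2  'ab'
   7  s[0:],s[4:]  3  'aba'
   8  s[4:],s[11:]  2  'ab'
   9  s[11:],s[6:]  3  'abb'
  10  s[6:],s[15:]  4  'abbb'
  11  s[15:],s[23:]  0  ''
  12  s[23:],s[1:]  1  'b'
  13  s[1:],s[20:]  3  'baa'
  14  s[20:],s[9:]  4  'baab'
  15  s[9:],s[13:]  5  'baabb'
  16  s[13:],s[5:]  2  'ba'
  17  s[5:],s[19:]  1  'b'
  18  s[19:],s[8:]  5  'bbaab'
  19  s[8:],s[12:]  6  'bbaabb'
  20  s[12:],s[18:]  2  'bb'
  21  s[18:],s[7:]  6  'bbbaab'
  22  s[7:],s[17:]  3  'bbb'
  23  s[17:],s[16:]  4  'bbbb'

[0, 2, 3, 3, 4, 1, 2, 3, 2, 3, 4, 0, 1, 3, 4, 5, 2, 1, 5, 6, 2, 6, 3, 4]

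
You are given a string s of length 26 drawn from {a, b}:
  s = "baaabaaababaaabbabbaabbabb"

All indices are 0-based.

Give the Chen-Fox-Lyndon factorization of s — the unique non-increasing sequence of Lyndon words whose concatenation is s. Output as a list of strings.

["b", "aaabaaababaaabbabbaabbabb"]

emit factor 1: 'b' (i=0, period=1)
emit factor 2: 'aaabaaababaaabbabbaabbabb' (i=1, period=25)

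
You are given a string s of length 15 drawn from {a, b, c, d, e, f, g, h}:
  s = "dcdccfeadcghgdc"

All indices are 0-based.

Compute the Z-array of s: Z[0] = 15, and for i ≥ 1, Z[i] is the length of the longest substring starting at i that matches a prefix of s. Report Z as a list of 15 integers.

[15, 0, 2, 0, 0, 0, 0, 0, 2, 0, 0, 0, 0, 2, 0]

Z[0]=15
i=1: fresh scan; Z[1]=0
i=2: fresh scan; Z[2]=2 grow→box=[2,4)
i=3: min(r-i=1, Z[1]=0)=0; Z[3]=0
i=4: fresh scan; Z[4]=0
i=5: fresh scan; Z[5]=0
i=6: fresh scan; Z[6]=0
i=7: fresh scan; Z[7]=0
i=8: fresh scan; Z[8]=2 grow→box=[8,10)
i=9: min(r-i=1, Z[1]=0)=0; Z[9]=0
i=10: fresh scan; Z[10]=0
i=11: fresh scan; Z[11]=0
i=12: fresh scan; Z[12]=0
i=13: fresh scan; Z[13]=2 grow→box=[13,15)
i=14: min(r-i=1, Z[1]=0)=0; Z[14]=0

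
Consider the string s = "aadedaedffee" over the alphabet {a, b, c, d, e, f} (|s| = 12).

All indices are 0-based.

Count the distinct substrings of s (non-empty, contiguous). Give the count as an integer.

sorted suffixes:
  #0 SA[0]=0  'aadedaedffee'
  #1 SA[1]=1  'adedaedffee'
  #2 SA[2]=5  'aedffee'
  #3 SA[3]=4  'daedffee'
  #4 SA[4]=2  'dedaedffee'
  #5 SA[5]=7  'dffee'
  #6 SA[6]=11  'e'
  #7 SA[7]=3  'edaedffee'
  #8 SA[8]=6  'edffee'
  #9 SA[9]=10  'ee'
  #10 SA[10]=9  'fee'
  #11 SA[11]=8  'ffee'

SA = [0, 1, 5, 4, 2, 7, 11, 3, 6, 10, 9, 8]
i: (SA[i-1],SA[i]) lcp shared
  1: (0,1) 1 'a'
  2: (1,5) 1 'a'
  3: (5,4) 0 ''
  4: (4,2) 1 'd'
  5: (2,7) 1 'd'
  6: (7,11) 0 ''
  7: (11,3) 1 'e'
  8: (3,6) 2 'ed'
  9: (6,10) 1 'e'
  10: (10,9) 0 ''
  11: (9,8) 1 'f'

n(n+1)/2 = 12·13/2 = 78
Σ LCP = 0 + 1 + 1 + 0 + 1 + 1 + 0 + 1 + 2 + 1 + 0 + 1 = 9
distinct = 78 − 9 = 69

69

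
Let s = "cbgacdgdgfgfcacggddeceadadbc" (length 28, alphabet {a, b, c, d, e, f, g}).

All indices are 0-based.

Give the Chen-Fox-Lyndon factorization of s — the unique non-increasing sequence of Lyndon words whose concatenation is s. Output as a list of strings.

["c", "bg", "acdgdgfgfcacggddeceadadbc"]

emit factor 1: 'c' (i=0, period=1)
emit factor 2: 'bg' (i=1, period=2)
emit factor 3: 'acdgdgfgfcacggddeceadadbc' (i=3, period=25)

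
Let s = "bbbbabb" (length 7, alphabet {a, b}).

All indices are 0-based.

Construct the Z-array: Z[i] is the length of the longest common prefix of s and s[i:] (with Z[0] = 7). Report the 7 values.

[7, 3, 2, 1, 0, 2, 1]

Z[0]=7
i=1: i≥r, start 0; Z[1]=3 extend→box=[1,4)
i=2: min(r-i=2, Z[1]=3)=2; Z[2]=2
i=3: min(r-i=1, Z[2]=2)=1; Z[3]=1
i=4: i≥r, start 0; Z[4]=0
i=5: i≥r, start 0; Z[5]=2 extend→box=[5,7)
i=6: min(r-i=1, Z[1]=3)=1; Z[6]=1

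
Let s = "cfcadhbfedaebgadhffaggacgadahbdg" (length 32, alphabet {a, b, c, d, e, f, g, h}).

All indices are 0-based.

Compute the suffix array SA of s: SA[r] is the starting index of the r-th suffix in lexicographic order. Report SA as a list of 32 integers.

[22, 25, 3, 14, 10, 19, 27, 29, 6, 12, 2, 0, 23, 9, 26, 30, 4, 15, 11, 8, 18, 1, 7, 17, 31, 21, 24, 13, 20, 28, 5, 16]

rank | idx | suffix
   0 |  22 | acgadahbdg
   1 |  25 | adahbdg
   2 |   3 | adhbfedaebgadhffaggacgadahbdg
   3 |  14 | adhffaggacgadahbdg
   4 |  10 | aebgadhffaggacgadahbdg
   5 |  19 | aggacgadahbdg
   6 |  27 | ahbdg
   7 |  29 | bdg
   8 |   6 | bfedaebgadhffaggacgadahbdg
   9 |  12 | bgadhffaggacgadahbdg
  10 |   2 | cadhbfedaebgadhffaggacgadahbdg
  11 |   0 | cfcadhbfedaebgadhffaggacgadahbdg
  12 |  23 | cgadahbdg
  13 |   9 | daebgadhffaggacgadahbdg
  14 |  26 | dahbdg
  15 |  30 | dg
  16 |   4 | dhbfedaebgadhffaggacgadahbdg
  17 |  15 | dhffaggacgadahbdg
  18 |  11 | ebgadhffaggacgadahbdg
  19 |   8 | edaebgadhffaggacgadahbdg
  20 |  18 | faggacgadahbdg
  21 |   1 | fcadhbfedaebgadhffaggacgadahbdg
  22 |   7 | fedaebgadhffaggacgadahbdg
  23 |  17 | ffaggacgadahbdg
  24 |  31 | g
  25 |  21 | gacgadahbdg
  26 |  24 | gadahbdg
  27 |  13 | gadhffaggacgadahbdg
  28 |  20 | ggacgadahbdg
  29 |  28 | hbdg
  30 |   5 | hbfedaebgadhffaggacgadahbdg
  31 |  16 | hffaggacgadahbdg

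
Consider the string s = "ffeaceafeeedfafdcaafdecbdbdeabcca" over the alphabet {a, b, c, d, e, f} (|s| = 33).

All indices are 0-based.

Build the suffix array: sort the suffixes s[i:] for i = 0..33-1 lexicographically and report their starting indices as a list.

[32, 17, 28, 3, 13, 18, 6, 29, 23, 25, 31, 16, 22, 30, 4, 24, 15, 26, 20, 11, 27, 2, 5, 21, 10, 9, 8, 12, 14, 19, 1, 7, 0]

sorted suffixes:
  #0 SA[0]=32  'a'
  #1 SA[1]=17  'aafdecbdbdeabcca'
  #2 SA[2]=28  'abcca'
  #3 SA[3]=3  'aceafeeedfafdcaafdecbdbdeabcca'
  #4 SA[4]=13  'afdcaafdecbdbdeabcca'
  #5 SA[5]=18  'afdecbdbdeabcca'
  #6 SA[6]=6  'afeeedfafdcaafdecbdbdeabcca'
  #7 SA[7]=29  'bcca'
  #8 SA[8]=23  'bdbdeabcca'
  #9 SA[9]=25  'bdeabcca'
  #10 SA[10]=31  'ca'
  #11 SA[11]=16  'caafdecbdbdeabcca'
  #12 SA[12]=22  'cbdbdeabcca'
  #13 SA[13]=30  'cca'
  #14 SA[14]=4  'ceafeeedfafdcaafdecbdbdeabcca'
  #15 SA[15]=24  'dbdeabcca'
  #16 SA[16]=15  'dcaafdecbdbdeabcca'
  #17 SA[17]=26  'deabcca'
  #18 SA[18]=20  'decbdbdeabcca'
  #19 SA[19]=11  'dfafdcaafdecbdbdeabcca'
  #20 SA[20]=27  'eabcca'
  #21 SA[21]=2  'eaceafeeedfafdcaafdecbdbdeabcca'
  #22 SA[22]=5  'eafeeedfafdcaafdecbdbdeabcca'
  #23 SA[23]=21  'ecbdbdeabcca'
  #24 SA[24]=10  'edfafdcaafdecbdbdeabcca'
  #25 SA[25]=9  'eedfafdcaafdecbdbdeabcca'
  #26 SA[26]=8  'eeedfafdcaafdecbdbdeabcca'
  #27 SA[27]=12  'fafdcaafdecbdbdeabcca'
  #28 SA[28]=14  'fdcaafdecbdbdeabcca'
  #29 SA[29]=19  'fdecbdbdeabcca'
  #30 SA[30]=1  'feaceafeeedfafdcaafdecbdbdeabcca'
  #31 SA[31]=7  'feeedfafdcaafdecbdbdeabcca'
  #32 SA[32]=0  'ffeaceafeeedfafdcaafdecbdbdeabcca'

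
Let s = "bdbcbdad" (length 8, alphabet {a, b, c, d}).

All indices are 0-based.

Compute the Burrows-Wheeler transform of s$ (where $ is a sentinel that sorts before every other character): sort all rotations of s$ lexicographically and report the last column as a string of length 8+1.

rank  rotation   last
    0  $bdbcbdad  d
    1  ad$bdbcbd  d
    2  bcbdad$bd  d
    3  bdad$bdbc  c
    4  bdbcbdad$  $
    5  cbdad$bdb  b
    6  d$bdbcbda  a
    7  dad$bdbcb  b
    8  dbcbdad$b  b

dddc$babb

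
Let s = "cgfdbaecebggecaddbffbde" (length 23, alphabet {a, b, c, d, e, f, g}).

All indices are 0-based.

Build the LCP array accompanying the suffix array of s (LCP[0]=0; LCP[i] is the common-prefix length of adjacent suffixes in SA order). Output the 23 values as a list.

[0, 1, 0, 1, 1, 1, 0, 1, 1, 0, 2, 1, 1, 0, 1, 1, 2, 0, 1, 1, 0, 1, 1]

rank | idx | suffix
   0 |  14 | addbffbde
   1 |   5 | aecebggecaddbffbde
   2 |   4 | baecebggecaddbffbde
   3 |  20 | bde
   4 |  17 | bffbde
   5 |   9 | bggecaddbffbde
   6 |  13 | caddbffbde
   7 |   7 | cebggecaddbffbde
   8 |   0 | cgfdbaecebggecaddbffbde
   9 |   3 | dbaecebggecaddbffbde
  10 |  16 | dbffbde
  11 |  15 | ddbffbde
  12 |  21 | de
  13 |  22 | e
  14 |   8 | ebggecaddbffbde
  15 |  12 | ecaddbffbde
  16 |   6 | ecebggecaddbffbde
  17 |  19 | fbde
  18 |   2 | fdbaecebggecaddbffbde
  19 |  18 | ffbde
  20 |  11 | gecaddbffbde
  21 |   1 | gfdbaecebggecaddbffbde
  22 |  10 | ggecaddbffbde

SA = [14, 5, 4, 20, 17, 9, 13, 7, 0, 3, 16, 15, 21, 22, 8, 12, 6, 19, 2, 18, 11, 1, 10]
rank  pair      lcp
   1  s[14:],s[5:]  1  'a'
   2  s[5:],s[4:]  0  ''
   3  s[4:],s[20:]  1  'b'
   4  s[20:],s[17:]  1  'b'
   5  s[17:],s[9:]  1  'b'
   6  s[9:],s[13:]  0  ''
   7  s[13:],s[7:]  1  'c'
   8  s[7:],s[0:]  1  'c'
   9  s[0:],s[3:]  0  ''
  10  s[3:],s[16:]  2  'db'
  11  s[16:],s[15:]  1  'd'
  12  s[15:],s[21:]  1  'd'
  13  s[21:],s[22:]  0  ''
  14  s[22:],s[8:]  1  'e'
  15  s[8:],s[12:]  1  'e'
  16  s[12:],s[6:]  2  'ec'
  17  s[6:],s[19:]  0  ''
  18  s[19:],s[2:]  1  'f'
  19  s[2:],s[18:]  1  'f'
  20  s[18:],s[11:]  0  ''
  21  s[11:],s[1:]  1  'g'
  22  s[1:],s[10:]  1  'g'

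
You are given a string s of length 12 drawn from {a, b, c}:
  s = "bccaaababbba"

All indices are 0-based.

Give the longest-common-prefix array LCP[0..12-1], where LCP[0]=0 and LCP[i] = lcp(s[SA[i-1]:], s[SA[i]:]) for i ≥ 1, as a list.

[0, 1, 2, 1, 2, 0, 2, 1, 2, 1, 0, 1]

rank→(start, suffix):
  0 → (11, 'a')
  1 → (3, 'aaababbba')
  2 → (4, 'aababbba')
  3 → (5, 'ababbba')
  4 → (7, 'abbba')
  5 → (10, 'ba')
  6 → (6, 'babbba')
  7 → (9, 'bba')
  8 → (8, 'bbba')
  9 → (0, 'bccaaababbba')
  10 → (2, 'caaababbba')
  11 → (1, 'ccaaababbba')

SA = [11, 3, 4, 5, 7, 10, 6, 9, 8, 0, 2, 1]
[i] adj suffixes → lcp
  [1] 11/3 → 1 ('a')
  [2] 3/4 → 2 ('aa')
  [3] 4/5 → 1 ('a')
  [4] 5/7 → 2 ('ab')
  [5] 7/10 → 0 ('')
  [6] 10/6 → 2 ('ba')
  [7] 6/9 → 1 ('b')
  [8] 9/8 → 2 ('bb')
  [9] 8/0 → 1 ('b')
  [10] 0/2 → 0 ('')
  [11] 2/1 → 1 ('c')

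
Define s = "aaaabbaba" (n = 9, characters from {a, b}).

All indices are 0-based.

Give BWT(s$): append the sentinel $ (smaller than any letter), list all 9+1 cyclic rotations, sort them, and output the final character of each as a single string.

ab$aabaaba

rank  rotation    last
    0  $aaaabbaba  a
    1  a$aaaabbab  b
    2  aaaabbaba$  $
    3  aaabbaba$a  a
    4  aabbaba$aa  a
    5  aba$aaaabb  b
    6  abbaba$aaa  a
    7  ba$aaaabba  a
    8  baba$aaaab  b
    9  bbaba$aaaa  a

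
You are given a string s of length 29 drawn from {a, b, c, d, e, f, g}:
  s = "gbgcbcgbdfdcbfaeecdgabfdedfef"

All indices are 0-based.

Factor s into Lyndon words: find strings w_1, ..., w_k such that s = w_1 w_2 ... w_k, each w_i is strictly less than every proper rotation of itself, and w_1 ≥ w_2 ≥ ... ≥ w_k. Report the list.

emit factor 1: 'g' (i=0, period=1)
emit factor 2: 'bgc' (i=1, period=3)
emit factor 3: 'bcgbdfdcbf' (i=4, period=10)
emit factor 4: 'aeecdg' (i=14, period=6)
emit factor 5: 'abfdedfef' (i=20, period=9)

["g", "bgc", "bcgbdfdcbf", "aeecdg", "abfdedfef"]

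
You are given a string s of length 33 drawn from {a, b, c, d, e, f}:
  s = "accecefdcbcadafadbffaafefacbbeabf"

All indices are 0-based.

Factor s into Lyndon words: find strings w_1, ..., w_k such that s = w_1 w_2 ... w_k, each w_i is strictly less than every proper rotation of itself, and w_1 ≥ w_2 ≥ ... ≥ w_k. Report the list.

["accecefdcbcadafadbff", "aafefacbbeabf"]

emit factor 1: 'accecefdcbcadafadbff' (i=0, period=20)
emit factor 2: 'aafefacbbeabf' (i=20, period=13)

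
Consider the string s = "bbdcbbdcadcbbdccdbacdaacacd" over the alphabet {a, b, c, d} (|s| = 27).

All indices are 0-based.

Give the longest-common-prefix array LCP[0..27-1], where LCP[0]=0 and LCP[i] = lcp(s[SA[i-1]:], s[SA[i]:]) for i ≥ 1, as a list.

[0, 1, 2, 3, 1, 0, 1, 4, 4, 1, 3, 3, 0, 2, 1, 5, 1, 1, 2, 2, 0, 1, 1, 1, 2, 6, 2]

rank→(start, suffix):
  0 → (21, 'aacacd')
  1 → (22, 'acacd')
  2 → (24, 'acd')
  3 → (18, 'acdaacacd')
  4 → (8, 'adcbbdccdbacdaacacd')
  5 → (17, 'bacdaacacd')
  6 → (4, 'bbdcadcbbdccdbacdaacacd')
  7 → (0, 'bbdcbbdcadcbbdccdbacdaacacd')
  8 → (11, 'bbdccdbacdaacacd')
  9 → (5, 'bdcadcbbdccdbacdaacacd')
  10 → (1, 'bdcbbdcadcbbdccdbacdaacacd')
  11 → (12, 'bdccdbacdaacacd')
  12 → (23, 'cacd')
  13 → (7, 'cadcbbdccdbacdaacacd')
  14 → (3, 'cbbdcadcbbdccdbacdaacacd')
  15 → (10, 'cbbdccdbacdaacacd')
  16 → (14, 'ccdbacdaacacd')
  17 → (25, 'cd')
  18 → (19, 'cdaacacd')
  19 → (15, 'cdbacdaacacd')
  20 → (26, 'd')
  21 → (20, 'daacacd')
  22 → (16, 'dbacdaacacd')
  23 → (6, 'dcadcbbdccdbacdaacacd')
  24 → (2, 'dcbbdcadcbbdccdbacdaacacd')
  25 → (9, 'dcbbdccdbacdaacacd')
  26 → (13, 'dccdbacdaacacd')

SA = [21, 22, 24, 18, 8, 17, 4, 0, 11, 5, 1, 12, 23, 7, 3, 10, 14, 25, 19, 15, 26, 20, 16, 6, 2, 9, 13]
rank  pair      lcp
   1  s[21:],s[22:]  1  'a'
   2  s[22:],s[24:]  2  'ac'
   3  s[24:],s[18:]  3  'acd'
   4  s[18:],s[8:]  1  'a'
   5  s[8:],s[17:]  0  ''
   6  s[17:],s[4:]  1  'b'
   7  s[4:],s[0:]  4  'bbdc'
   8  s[0:],s[11:]  4  'bbdc'
   9  s[11:],s[5:]  1  'b'
  10  s[5:],s[1:]  3  'bdc'
  11  s[1:],s[12:]  3  'bdc'
  12  s[12:],s[23:]  0  ''
  13  s[23:],s[7:]  2  'ca'
  14  s[7:],s[3:]  1  'c'
  15  s[3:],s[10:]  5  'cbbdc'
  16  s[10:],s[14:]  1  'c'
  17  s[14:],s[25:]  1  'c'
  18  s[25:],s[19:]  2  'cd'
  19  s[19:],s[15:]  2  'cd'
  20  s[15:],s[26:]  0  ''
  21  s[26:],s[20:]  1  'd'
  22  s[20:],s[16:]  1  'd'
  23  s[16:],s[6:]  1  'd'
  24  s[6:],s[2:]  2  'dc'
  25  s[2:],s[9:]  6  'dcbbdc'
  26  s[9:],s[13:]  2  'dc'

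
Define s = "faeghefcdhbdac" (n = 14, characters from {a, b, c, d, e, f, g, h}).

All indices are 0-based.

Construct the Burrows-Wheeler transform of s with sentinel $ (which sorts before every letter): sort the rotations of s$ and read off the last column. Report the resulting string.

cdfhafbcha$eedg

rank  rotation         last
    0  $faeghefcdhbdac  c
    1  ac$faeghefcdhbd  d
    2  aeghefcdhbdac$f  f
    3  bdac$faeghefcdh  h
    4  c$faeghefcdhbda  a
    5  cdhbdac$faeghef  f
    6  dac$faeghefcdhb  b
    7  dhbdac$faeghefc  c
    8  efcdhbdac$faegh  h
    9  eghefcdhbdac$fa  a
   10  faeghefcdhbdac$  $
   11  fcdhbdac$faeghe  e
   12  ghefcdhbdac$fae  e
   13  hbdac$faeghefcd  d
   14  hefcdhbdac$faeg  g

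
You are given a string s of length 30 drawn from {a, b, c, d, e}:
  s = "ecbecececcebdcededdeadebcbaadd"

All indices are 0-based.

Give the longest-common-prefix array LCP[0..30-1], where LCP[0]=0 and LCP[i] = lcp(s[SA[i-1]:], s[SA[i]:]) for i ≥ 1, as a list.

rank | idx | suffix
   0 |  26 | aadd
   1 |  27 | add
   2 |  20 | adebcbaadd
   3 |  25 | baadd
   4 |  23 | bcbaadd
   5 |  11 | bdcededdeadebcbaadd
   6 |   2 | becececcebdcededdeadebcbaadd
   7 |  24 | cbaadd
   8 |   1 | cbecececcebdcededdeadebcbaadd
   9 |   8 | ccebdcededdeadebcbaadd
  10 |   9 | cebdcededdeadebcbaadd
  11 |   6 | ceccebdcededdeadebcbaadd
  12 |   4 | cececcebdcededdeadebcbaadd
  13 |  13 | cededdeadebcbaadd
  14 |  29 | d
  15 |  12 | dcededdeadebcbaadd
  16 |  28 | dd
  17 |  17 | ddeadebcbaadd
  18 |  18 | deadebcbaadd
  19 |  21 | debcbaadd
  20 |  15 | deddeadebcbaadd
  21 |  19 | eadebcbaadd
  22 |  22 | ebcbaadd
  23 |  10 | ebdcededdeadebcbaadd
  24 |   0 | ecbecececcebdcededdeadebcbaadd
  25 |   7 | eccebdcededdeadebcbaadd
  26 |   5 | ececcebdcededdeadebcbaadd
  27 |   3 | ecececcebdcededdeadebcbaadd
  28 |  16 | eddeadebcbaadd
  29 |  14 | ededdeadebcbaadd

SA = [26, 27, 20, 25, 23, 11, 2, 24, 1, 8, 9, 6, 4, 13, 29, 12, 28, 17, 18, 21, 15, 19, 22, 10, 0, 7, 5, 3, 16, 14]
i: (SA[i-1],SA[i]) lcp shared
  1: (26,27) 1 'a'
  2: (27,20) 2 'ad'
  3: (20,25) 0 ''
  4: (25,23) 1 'b'
  5: (23,11) 1 'b'
  6: (11,2) 1 'b'
  7: (2,24) 0 ''
  8: (24,1) 2 'cb'
  9: (1,8) 1 'c'
  10: (8,9) 1 'c'
  11: (9,6) 2 'ce'
  12: (6,4) 3 'cec'
  13: (4,13) 2 'ce'
  14: (13,29) 0 ''
  15: (29,12) 1 'd'
  16: (12,28) 1 'd'
  17: (28,17) 2 'dd'
  18: (17,18) 1 'd'
  19: (18,21) 2 'de'
  20: (21,15) 2 'de'
  21: (15,19) 0 ''
  22: (19,22) 1 'e'
  23: (22,10) 2 'eb'
  24: (10,0) 1 'e'
  25: (0,7) 2 'ec'
  26: (7,5) 2 'ec'
  27: (5,3) 4 'ecec'
  28: (3,16) 1 'e'
  29: (16,14) 2 'ed'

[0, 1, 2, 0, 1, 1, 1, 0, 2, 1, 1, 2, 3, 2, 0, 1, 1, 2, 1, 2, 2, 0, 1, 2, 1, 2, 2, 4, 1, 2]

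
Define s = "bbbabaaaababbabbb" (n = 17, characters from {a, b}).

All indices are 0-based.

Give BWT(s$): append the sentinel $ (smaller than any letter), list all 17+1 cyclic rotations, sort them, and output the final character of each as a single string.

bbaababbbababbbaa$

rank  rotation            last
    0  $bbbabaaaababbabbb  b
    1  aaaababbabbb$bbbab  b
    2  aaababbabbb$bbbaba  a
    3  aababbabbb$bbbabaa  a
    4  abaaaababbabbb$bbb  b
    5  ababbabbb$bbbabaaa  a
    6  abbabbb$bbbabaaaab  b
    7  abbb$bbbabaaaababb  b
    8  b$bbbabaaaababbabb  b
    9  baaaababbabbb$bbba  a
   10  babaaaababbabbb$bb  b
   11  babbabbb$bbbabaaaa  a
   12  babbb$bbbabaaaabab  b
   13  bb$bbbabaaaababbab  b
   14  bbabaaaababbabbb$b  b
   15  bbabbb$bbbabaaaaba  a
   16  bbb$bbbabaaaababba  a
   17  bbbabaaaababbabbb$  $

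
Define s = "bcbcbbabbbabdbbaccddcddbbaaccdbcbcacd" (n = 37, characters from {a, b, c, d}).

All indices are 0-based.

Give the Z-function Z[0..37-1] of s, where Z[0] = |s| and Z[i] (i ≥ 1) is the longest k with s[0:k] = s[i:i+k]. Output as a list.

[37, 0, 3, 0, 1, 1, 0, 1, 1, 1, 0, 1, 0, 1, 1, 0, 0, 0, 0, 0, 0, 0, 0, 1, 1, 0, 0, 0, 0, 0, 4, 0, 2, 0, 0, 0, 0]

Z[0]=37
i=1: outside box; Z[1]=0
i=2: outside box; Z[2]=3 extend→box=[2,5)
i=3: min(r-i=2, Z[1]=0)=0; Z[3]=0
i=4: min(r-i=1, Z[2]=3)=1; Z[4]=1
i=5: outside box; Z[5]=1 extend→box=[5,6)
i=6: outside box; Z[6]=0
i=7: outside box; Z[7]=1 extend→box=[7,8)
i=8: outside box; Z[8]=1 extend→box=[8,9)
i=9: outside box; Z[9]=1 extend→box=[9,10)
i=10: outside box; Z[10]=0
i=11: outside box; Z[11]=1 extend→box=[11,12)
i=12: outside box; Z[12]=0
i=13: outside box; Z[13]=1 extend→box=[13,14)
i=14: outside box; Z[14]=1 extend→box=[14,15)
i=15: outside box; Z[15]=0
i=16: outside box; Z[16]=0
i=17: outside box; Z[17]=0
i=18: outside box; Z[18]=0
i=19: outside box; Z[19]=0
i=20: outside box; Z[20]=0
i=21: outside box; Z[21]=0
i=22: outside box; Z[22]=0
i=23: outside box; Z[23]=1 extend→box=[23,24)
i=24: outside box; Z[24]=1 extend→box=[24,25)
i=25: outside box; Z[25]=0
i=26: outside box; Z[26]=0
i=27: outside box; Z[27]=0
i=28: outside box; Z[28]=0
i=29: outside box; Z[29]=0
i=30: outside box; Z[30]=4 extend→box=[30,34)
i=31: min(r-i=3, Z[1]=0)=0; Z[31]=0
i=32: min(r-i=2, Z[2]=3)=2; Z[32]=2
i=33: min(r-i=1, Z[3]=0)=0; Z[33]=0
i=34: outside box; Z[34]=0
i=35: outside box; Z[35]=0
i=36: outside box; Z[36]=0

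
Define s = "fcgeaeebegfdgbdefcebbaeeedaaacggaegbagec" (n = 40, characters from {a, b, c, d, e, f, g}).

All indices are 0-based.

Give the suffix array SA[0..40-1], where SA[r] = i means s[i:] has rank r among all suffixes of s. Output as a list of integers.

rank→(start, suffix):
  0 → (26, 'aaacggaegbagec')
  1 → (27, 'aacggaegbagec')
  2 → (28, 'acggaegbagec')
  3 → (4, 'aeebegfdgbdefcebbaeeedaaacggaegbagec')
  4 → (21, 'aeeedaaacggaegbagec')
  5 → (32, 'aegbagec')
  6 → (36, 'agec')
  7 → (20, 'baeeedaaacggaegbagec')
  8 → (35, 'bagec')
  9 → (19, 'bbaeeedaaacggaegbagec')
  10 → (13, 'bdefcebbaeeedaaacggaegbagec')
  11 → (7, 'begfdgbdefcebbaeeedaaacggaegbagec')
  12 → (39, 'c')
  13 → (17, 'cebbaeeedaaacggaegbagec')
  14 → (1, 'cgeaeebegfdgbdefcebbaeeedaaacggaegbagec')
  15 → (29, 'cggaegbagec')
  16 → (25, 'daaacggaegbagec')
  17 → (14, 'defcebbaeeedaaacggaegbagec')
  18 → (11, 'dgbdefcebbaeeedaaacggaegbagec')
  19 → (3, 'eaeebegfdgbdefcebbaeeedaaacggaegbagec')
  20 → (18, 'ebbaeeedaaacggaegbagec')
  21 → (6, 'ebegfdgbdefcebbaeeedaaacggaegbagec')
  22 → (38, 'ec')
  23 → (24, 'edaaacggaegbagec')
  24 → (5, 'eebegfdgbdefcebbaeeedaaacggaegbagec')
  25 → (23, 'eedaaacggaegbagec')
  26 → (22, 'eeedaaacggaegbagec')
  27 → (15, 'efcebbaeeedaaacggaegbagec')
  28 → (33, 'egbagec')
  29 → (8, 'egfdgbdefcebbaeeedaaacggaegbagec')
  30 → (16, 'fcebbaeeedaaacggaegbagec')
  31 → (0, 'fcgeaeebegfdgbdefcebbaeeedaaacggaegbagec')
  32 → (10, 'fdgbdefcebbaeeedaaacggaegbagec')
  33 → (31, 'gaegbagec')
  34 → (34, 'gbagec')
  35 → (12, 'gbdefcebbaeeedaaacggaegbagec')
  36 → (2, 'geaeebegfdgbdefcebbaeeedaaacggaegbagec')
  37 → (37, 'gec')
  38 → (9, 'gfdgbdefcebbaeeedaaacggaegbagec')
  39 → (30, 'ggaegbagec')

[26, 27, 28, 4, 21, 32, 36, 20, 35, 19, 13, 7, 39, 17, 1, 29, 25, 14, 11, 3, 18, 6, 38, 24, 5, 23, 22, 15, 33, 8, 16, 0, 10, 31, 34, 12, 2, 37, 9, 30]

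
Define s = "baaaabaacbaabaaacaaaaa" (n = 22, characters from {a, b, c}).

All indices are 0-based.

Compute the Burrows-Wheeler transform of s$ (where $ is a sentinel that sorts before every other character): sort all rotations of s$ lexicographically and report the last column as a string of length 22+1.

aaaaacbabbaabaaaa$acaaa

rank  rotation                 last
    0  $baaaabaacbaabaaacaaaaa  a
    1  a$baaaabaacbaabaaacaaaa  a
    2  aa$baaaabaacbaabaaacaaa  a
    3  aaa$baaaabaacbaabaaacaa  a
    4  aaaa$baaaabaacbaabaaaca  a
    5  aaaaa$baaaabaacbaabaaac  c
    6  aaaabaacbaabaaacaaaaa$b  b
    7  aaabaacbaabaaacaaaaa$ba  a
    8  aaacaaaaa$baaaabaacbaab  b
    9  aabaaacaaaaa$baaaabaacb  b
   10  aabaacbaabaaacaaaaa$baa  a
   11  aacaaaaa$baaaabaacbaaba  a
   12  aacbaabaaacaaaaa$baaaab  b
   13  abaaacaaaaa$baaaabaacba  a
   14  abaacbaabaaacaaaaa$baaa  a
   15  acaaaaa$baaaabaacbaabaa  a
   16  acbaabaaacaaaaa$baaaaba  a
   17  baaaabaacbaabaaacaaaaa$  $
   18  baaacaaaaa$baaaabaacbaa  a
   19  baabaaacaaaaa$baaaabaac  c
   20  baacbaabaaacaaaaa$baaaa  a
   21  caaaaa$baaaabaacbaabaaa  a
   22  cbaabaaacaaaaa$baaaabaa  a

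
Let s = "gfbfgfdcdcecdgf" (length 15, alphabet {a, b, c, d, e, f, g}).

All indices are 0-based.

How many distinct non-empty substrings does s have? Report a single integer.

rank | idx | suffix
   0 |   2 | bfgfdcdcecdgf
   1 |   7 | cdcecdgf
   2 |  11 | cdgf
   3 |   9 | cecdgf
   4 |   6 | dcdcecdgf
   5 |   8 | dcecdgf
   6 |  12 | dgf
   7 |  10 | ecdgf
   8 |  14 | f
   9 |   1 | fbfgfdcdcecdgf
  10 |   5 | fdcdcecdgf
  11 |   3 | fgfdcdcecdgf
  12 |  13 | gf
  13 |   0 | gfbfgfdcdcecdgf
  14 |   4 | gfdcdcecdgf

SA = [2, 7, 11, 9, 6, 8, 12, 10, 14, 1, 5, 3, 13, 0, 4]
i: (SA[i-1],SA[i]) lcp shared
  1: (2,7) 0 ''
  2: (7,11) 2 'cd'
  3: (11,9) 1 'c'
  4: (9,6) 0 ''
  5: (6,8) 2 'dc'
  6: (8,12) 1 'd'
  7: (12,10) 0 ''
  8: (10,14) 0 ''
  9: (14,1) 1 'f'
  10: (1,5) 1 'f'
  11: (5,3) 1 'f'
  12: (3,13) 0 ''
  13: (13,0) 2 'gf'
  14: (0,4) 2 'gf'

n(n+1)/2 = 15·16/2 = 120
Σ LCP = 0 + 0 + 2 + 1 + 0 + 2 + 1 + 0 + 0 + 1 + 1 + 1 + 0 + 2 + 2 = 13
distinct = 120 − 13 = 107

107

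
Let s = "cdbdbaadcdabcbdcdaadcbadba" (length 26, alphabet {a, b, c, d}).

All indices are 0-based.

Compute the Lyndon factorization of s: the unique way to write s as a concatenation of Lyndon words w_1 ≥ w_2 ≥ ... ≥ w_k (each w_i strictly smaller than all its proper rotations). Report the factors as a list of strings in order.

["cd", "bd", "b", "aadcdabcbdcd", "aadcbadb", "a"]

emit factor 1: 'cd' (i=0, period=2)
emit factor 2: 'bd' (i=2, period=2)
emit factor 3: 'b' (i=4, period=1)
emit factor 4: 'aadcdabcbdcd' (i=5, period=12)
emit factor 5: 'aadcbadb' (i=17, period=8)
emit factor 6: 'a' (i=25, period=1)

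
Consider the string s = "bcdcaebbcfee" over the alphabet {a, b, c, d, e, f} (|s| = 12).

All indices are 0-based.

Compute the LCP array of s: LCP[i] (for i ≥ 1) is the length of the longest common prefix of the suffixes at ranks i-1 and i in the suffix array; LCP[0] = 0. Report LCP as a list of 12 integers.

rank | idx | suffix
   0 |   4 | aebbcfee
   1 |   6 | bbcfee
   2 |   0 | bcdcaebbcfee
   3 |   7 | bcfee
   4 |   3 | caebbcfee
   5 |   1 | cdcaebbcfee
   6 |   8 | cfee
   7 |   2 | dcaebbcfee
   8 |  11 | e
   9 |   5 | ebbcfee
  10 |  10 | ee
  11 |   9 | fee

SA = [4, 6, 0, 7, 3, 1, 8, 2, 11, 5, 10, 9]
rank  pair      lcp
   1  s[4:],s[6:]  0  ''
   2  s[6:],s[0:]  1  'b'
   3  s[0:],s[7:]  2  'bc'
   4  s[7:],s[3:]  0  ''
   5  s[3:],s[1:]  1  'c'
   6  s[1:],s[8:]  1  'c'
   7  s[8:],s[2:]  0  ''
   8  s[2:],s[11:]  0  ''
   9  s[11:],s[5:]  1  'e'
  10  s[5:],s[10:]  1  'e'
  11  s[10:],s[9:]  0  ''

[0, 0, 1, 2, 0, 1, 1, 0, 0, 1, 1, 0]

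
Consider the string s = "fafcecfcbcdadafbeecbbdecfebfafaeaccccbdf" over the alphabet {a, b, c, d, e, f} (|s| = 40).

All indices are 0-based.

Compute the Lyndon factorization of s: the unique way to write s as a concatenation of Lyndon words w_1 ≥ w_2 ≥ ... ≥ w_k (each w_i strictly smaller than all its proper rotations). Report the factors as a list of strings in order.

["f", "afcecfcbcd", "adafbeecbbdecfebfafae", "accccbdf"]

emit factor 1: 'f' (i=0, period=1)
emit factor 2: 'afcecfcbcd' (i=1, period=10)
emit factor 3: 'adafbeecbbdecfebfafae' (i=11, period=21)
emit factor 4: 'accccbdf' (i=32, period=8)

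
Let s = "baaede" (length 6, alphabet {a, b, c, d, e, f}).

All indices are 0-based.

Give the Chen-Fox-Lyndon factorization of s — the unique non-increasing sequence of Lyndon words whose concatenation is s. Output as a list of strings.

emit factor 1: 'b' (i=0, period=1)
emit factor 2: 'aaede' (i=1, period=5)

["b", "aaede"]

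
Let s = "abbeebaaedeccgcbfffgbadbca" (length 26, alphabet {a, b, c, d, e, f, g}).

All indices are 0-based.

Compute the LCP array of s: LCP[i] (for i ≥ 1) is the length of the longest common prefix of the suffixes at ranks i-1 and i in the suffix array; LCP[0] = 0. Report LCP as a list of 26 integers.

sorted suffixes:
  #0 SA[0]=25  'a'
  #1 SA[1]=6  'aaedeccgcbfffgbadbca'
  #2 SA[2]=0  'abbeebaaedeccgcbfffgbadbca'
  #3 SA[3]=21  'adbca'
  #4 SA[4]=7  'aedeccgcbfffgbadbca'
  #5 SA[5]=5  'baaedeccgcbfffgbadbca'
  #6 SA[6]=20  'badbca'
  #7 SA[7]=1  'bbeebaaedeccgcbfffgbadbca'
  #8 SA[8]=23  'bca'
  #9 SA[9]=2  'beebaaedeccgcbfffgbadbca'
  #10 SA[10]=15  'bfffgbadbca'
  #11 SA[11]=24  'ca'
  #12 SA[12]=14  'cbfffgbadbca'
  #13 SA[13]=11  'ccgcbfffgbadbca'
  #14 SA[14]=12  'cgcbfffgbadbca'
  #15 SA[15]=22  'dbca'
  #16 SA[16]=9  'deccgcbfffgbadbca'
  #17 SA[17]=4  'ebaaedeccgcbfffgbadbca'
  #18 SA[18]=10  'eccgcbfffgbadbca'
  #19 SA[19]=8  'edeccgcbfffgbadbca'
  #20 SA[20]=3  'eebaaedeccgcbfffgbadbca'
  #21 SA[21]=16  'fffgbadbca'
  #22 SA[22]=17  'ffgbadbca'
  #23 SA[23]=18  'fgbadbca'
  #24 SA[24]=19  'gbadbca'
  #25 SA[25]=13  'gcbfffgbadbca'

SA = [25, 6, 0, 21, 7, 5, 20, 1, 23, 2, 15, 24, 14, 11, 12, 22, 9, 4, 10, 8, 3, 16, 17, 18, 19, 13]
rank  pair      lcp
   1  s[25:],s[6:]  1  'a'
   2  s[6:],s[0:]  1  'a'
   3  s[0:],s[21:]  1  'a'
   4  s[21:],s[7:]  1  'a'
   5  s[7:],s[5:]  0  ''
   6  s[5:],s[20:]  2  'ba'
   7  s[20:],s[1:]  1  'b'
   8  s[1:],s[23:]  1  'b'
   9  s[23:],s[2:]  1  'b'
  10  s[2:],s[15:]  1  'b'
  11  s[15:],s[24:]  0  ''
  12  s[24:],s[14:]  1  'c'
  13  s[14:],s[11:]  1  'c'
  14  s[11:],s[12:]  1  'c'
  15  s[12:],s[22:]  0  ''
  16  s[22:],s[9:]  1  'd'
  17  s[9:],s[4:]  0  ''
  18  s[4:],s[10:]  1  'e'
  19  s[10:],s[8:]  1  'e'
  20  s[8:],s[3:]  1  'e'
  21  s[3:],s[16:]  0  ''
  22  s[16:],s[17:]  2  'ff'
  23  s[17:],s[18:]  1  'f'
  24  s[18:],s[19:]  0  ''
  25  s[19:],s[13:]  1  'g'

[0, 1, 1, 1, 1, 0, 2, 1, 1, 1, 1, 0, 1, 1, 1, 0, 1, 0, 1, 1, 1, 0, 2, 1, 0, 1]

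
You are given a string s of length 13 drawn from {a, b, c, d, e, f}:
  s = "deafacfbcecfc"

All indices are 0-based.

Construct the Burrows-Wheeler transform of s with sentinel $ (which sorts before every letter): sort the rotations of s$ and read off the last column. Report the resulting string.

cfeffbae$dcacc

rank  rotation        last
    0  $deafacfbcecfc  c
    1  acfbcecfc$deaf  f
    2  afacfbcecfc$de  e
    3  bcecfc$deafacf  f
    4  c$deafacfbcecf  f
    5  cecfc$deafacfb  b
    6  cfbcecfc$deafa  a
    7  cfc$deafacfbce  e
    8  deafacfbcecfc$  $
    9  eafacfbcecfc$d  d
   10  ecfc$deafacfbc  c
   11  facfbcecfc$dea  a
   12  fbcecfc$deafac  c
   13  fc$deafacfbcec  c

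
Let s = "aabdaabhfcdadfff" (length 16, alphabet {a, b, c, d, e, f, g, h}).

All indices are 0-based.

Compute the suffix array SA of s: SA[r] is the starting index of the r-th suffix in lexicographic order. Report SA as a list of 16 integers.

rank | idx | suffix
   0 |   0 | aabdaabhfcdadfff
   1 |   4 | aabhfcdadfff
   2 |   1 | abdaabhfcdadfff
   3 |   5 | abhfcdadfff
   4 |  11 | adfff
   5 |   2 | bdaabhfcdadfff
   6 |   6 | bhfcdadfff
   7 |   9 | cdadfff
   8 |   3 | daabhfcdadfff
   9 |  10 | dadfff
  10 |  12 | dfff
  11 |  15 | f
  12 |   8 | fcdadfff
  13 |  14 | ff
  14 |  13 | fff
  15 |   7 | hfcdadfff

[0, 4, 1, 5, 11, 2, 6, 9, 3, 10, 12, 15, 8, 14, 13, 7]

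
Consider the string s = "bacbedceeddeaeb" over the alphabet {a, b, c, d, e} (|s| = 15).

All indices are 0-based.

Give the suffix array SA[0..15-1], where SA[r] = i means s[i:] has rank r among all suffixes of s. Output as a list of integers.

[1, 12, 14, 0, 3, 2, 6, 5, 9, 10, 11, 13, 4, 8, 7]

rank→(start, suffix):
  0 → (1, 'acbedceeddeaeb')
  1 → (12, 'aeb')
  2 → (14, 'b')
  3 → (0, 'bacbedceeddeaeb')
  4 → (3, 'bedceeddeaeb')
  5 → (2, 'cbedceeddeaeb')
  6 → (6, 'ceeddeaeb')
  7 → (5, 'dceeddeaeb')
  8 → (9, 'ddeaeb')
  9 → (10, 'deaeb')
  10 → (11, 'eaeb')
  11 → (13, 'eb')
  12 → (4, 'edceeddeaeb')
  13 → (8, 'eddeaeb')
  14 → (7, 'eeddeaeb')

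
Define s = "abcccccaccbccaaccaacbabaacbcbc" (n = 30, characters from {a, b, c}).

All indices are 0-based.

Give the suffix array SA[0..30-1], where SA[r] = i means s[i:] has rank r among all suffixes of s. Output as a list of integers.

sorted suffixes:
  #0 SA[0]=17  'aacbabaacbcbc'
  #1 SA[1]=23  'aacbcbc'
  #2 SA[2]=13  'aaccaacbabaacbcbc'
  #3 SA[3]=21  'abaacbcbc'
  #4 SA[4]=0  'abcccccaccbccaaccaacbabaacbcbc'
  #5 SA[5]=18  'acbabaacbcbc'
  #6 SA[6]=24  'acbcbc'
  #7 SA[7]=14  'accaacbabaacbcbc'
  #8 SA[8]=7  'accbccaaccaacbabaacbcbc'
  #9 SA[9]=22  'baacbcbc'
  #10 SA[10]=20  'babaacbcbc'
  #11 SA[11]=28  'bc'
  #12 SA[12]=26  'bcbc'
  #13 SA[13]=10  'bccaaccaacbabaacbcbc'
  #14 SA[14]=1  'bcccccaccbccaaccaacbabaacbcbc'
  #15 SA[15]=29  'c'
  #16 SA[16]=16  'caacbabaacbcbc'
  #17 SA[17]=12  'caaccaacbabaacbcbc'
  #18 SA[18]=6  'caccbccaaccaacbabaacbcbc'
  #19 SA[19]=19  'cbabaacbcbc'
  #20 SA[20]=27  'cbc'
  #21 SA[21]=25  'cbcbc'
  #22 SA[22]=9  'cbccaaccaacbabaacbcbc'
  #23 SA[23]=15  'ccaacbabaacbcbc'
  #24 SA[24]=11  'ccaaccaacbabaacbcbc'
  #25 SA[25]=5  'ccaccbccaaccaacbabaacbcbc'
  #26 SA[26]=8  'ccbccaaccaacbabaacbcbc'
  #27 SA[27]=4  'cccaccbccaaccaacbabaacbcbc'
  #28 SA[28]=3  'ccccaccbccaaccaacbabaacbcbc'
  #29 SA[29]=2  'cccccaccbccaaccaacbabaacbcbc'

[17, 23, 13, 21, 0, 18, 24, 14, 7, 22, 20, 28, 26, 10, 1, 29, 16, 12, 6, 19, 27, 25, 9, 15, 11, 5, 8, 4, 3, 2]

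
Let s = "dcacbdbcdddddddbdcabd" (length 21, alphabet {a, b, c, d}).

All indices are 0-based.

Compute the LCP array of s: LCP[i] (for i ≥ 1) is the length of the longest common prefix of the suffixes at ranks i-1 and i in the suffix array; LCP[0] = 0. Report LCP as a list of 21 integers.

[0, 1, 0, 1, 2, 2, 0, 2, 1, 1, 0, 1, 2, 1, 3, 1, 2, 3, 4, 5, 6]

rank→(start, suffix):
  0 → (18, 'abd')
  1 → (2, 'acbdbcdddddddbdcabd')
  2 → (6, 'bcdddddddbdcabd')
  3 → (19, 'bd')
  4 → (4, 'bdbcdddddddbdcabd')
  5 → (15, 'bdcabd')
  6 → (17, 'cabd')
  7 → (1, 'cacbdbcdddddddbdcabd')
  8 → (3, 'cbdbcdddddddbdcabd')
  9 → (7, 'cdddddddbdcabd')
  10 → (20, 'd')
  11 → (5, 'dbcdddddddbdcabd')
  12 → (14, 'dbdcabd')
  13 → (16, 'dcabd')
  14 → (0, 'dcacbdbcdddddddbdcabd')
  15 → (13, 'ddbdcabd')
  16 → (12, 'dddbdcabd')
  17 → (11, 'ddddbdcabd')
  18 → (10, 'dddddbdcabd')
  19 → (9, 'ddddddbdcabd')
  20 → (8, 'dddddddbdcabd')

SA = [18, 2, 6, 19, 4, 15, 17, 1, 3, 7, 20, 5, 14, 16, 0, 13, 12, 11, 10, 9, 8]
rank  pair      lcp
   1  s[18:],s[2:]  1  'a'
   2  s[2:],s[6:]  0  ''
   3  s[6:],s[19:]  1  'b'
   4  s[19:],s[4:]  2  'bd'
   5  s[4:],s[15:]  2  'bd'
   6  s[15:],s[17:]  0  ''
   7  s[17:],s[1:]  2  'ca'
   8  s[1:],s[3:]  1  'c'
   9  s[3:],s[7:]  1  'c'
  10  s[7:],s[20:]  0  ''
  11  s[20:],s[5:]  1  'd'
  12  s[5:],s[14:]  2  'db'
  13  s[14:],s[16:]  1  'd'
  14  s[16:],s[0:]  3  'dca'
  15  s[0:],s[13:]  1  'd'
  16  s[13:],s[12:]  2  'dd'
  17  s[12:],s[11:]  3  'ddd'
  18  s[11:],s[10:]  4  'dddd'
  19  s[10:],s[9:]  5  'ddddd'
  20  s[9:],s[8:]  6  'dddddd'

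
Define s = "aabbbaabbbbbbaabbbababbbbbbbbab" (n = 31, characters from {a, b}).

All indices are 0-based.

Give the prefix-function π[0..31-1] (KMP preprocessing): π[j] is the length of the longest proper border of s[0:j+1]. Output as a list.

π[0] = 0
j=1 s[j]='a': π[1]=1 (border 'a')
j=2 s[j]='b': k: 1→0; π[2]=0 (border '')
j=3 s[j]='b': π[3]=0 (border '')
j=4 s[j]='b': π[4]=0 (border '')
j=5 s[j]='a': π[5]=1 (border 'a')
j=6 s[j]='a': π[6]=2 (border 'aa')
j=7 s[j]='b': π[7]=3 (border 'aab')
j=8 s[j]='b': π[8]=4 (border 'aabb')
j=9 s[j]='b': π[9]=5 (border 'aabbb')
j=10 s[j]='b': k: 5→0; π[10]=0 (border '')
j=11 s[j]='b': π[11]=0 (border '')
j=12 s[j]='b': π[12]=0 (border '')
j=13 s[j]='a': π[13]=1 (border 'a')
j=14 s[j]='a': π[14]=2 (border 'aa')
j=15 s[j]='b': π[15]=3 (border 'aab')
j=16 s[j]='b': π[16]=4 (border 'aabb')
j=17 s[j]='b': π[17]=5 (border 'aabbb')
j=18 s[j]='a': π[18]=6 (border 'aabbba')
j=19 s[j]='b': k: 6→1→0; π[19]=0 (border '')
j=20 s[j]='a': π[20]=1 (border 'a')
j=21 s[j]='b': k: 1→0; π[21]=0 (border '')
j=22 s[j]='b': π[22]=0 (border '')
j=23 s[j]='b': π[23]=0 (border '')
j=24 s[j]='b': π[24]=0 (border '')
j=25 s[j]='b': π[25]=0 (border '')
j=26 s[j]='b': π[26]=0 (border '')
j=27 s[j]='b': π[27]=0 (border '')
j=28 s[j]='b': π[28]=0 (border '')
j=29 s[j]='a': π[29]=1 (border 'a')
j=30 s[j]='b': k: 1→0; π[30]=0 (border '')

[0, 1, 0, 0, 0, 1, 2, 3, 4, 5, 0, 0, 0, 1, 2, 3, 4, 5, 6, 0, 1, 0, 0, 0, 0, 0, 0, 0, 0, 1, 0]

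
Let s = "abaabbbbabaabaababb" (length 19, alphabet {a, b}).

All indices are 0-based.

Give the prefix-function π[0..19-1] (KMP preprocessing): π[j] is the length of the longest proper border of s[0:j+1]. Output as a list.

π[0] = 0
j=1 s[j]='b': π[1]=0 (border '')
j=2 s[j]='a': π[2]=1 (border 'a')
j=3 s[j]='a': k: 1→0; π[3]=1 (border 'a')
j=4 s[j]='b': π[4]=2 (border 'ab')
j=5 s[j]='b': k: 2→0; π[5]=0 (border '')
j=6 s[j]='b': π[6]=0 (border '')
j=7 s[j]='b': π[7]=0 (border '')
j=8 s[j]='a': π[8]=1 (border 'a')
j=9 s[j]='b': π[9]=2 (border 'ab')
j=10 s[j]='a': π[10]=3 (border 'aba')
j=11 s[j]='a': π[11]=4 (border 'abaa')
j=12 s[j]='b': π[12]=5 (border 'abaab')
j=13 s[j]='a': k: 5→2; π[13]=3 (border 'aba')
j=14 s[j]='a': π[14]=4 (border 'abaa')
j=15 s[j]='b': π[15]=5 (border 'abaab')
j=16 s[j]='a': k: 5→2; π[16]=3 (border 'aba')
j=17 s[j]='b': k: 3→1; π[17]=2 (border 'ab')
j=18 s[j]='b': k: 2→0; π[18]=0 (border '')

[0, 0, 1, 1, 2, 0, 0, 0, 1, 2, 3, 4, 5, 3, 4, 5, 3, 2, 0]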